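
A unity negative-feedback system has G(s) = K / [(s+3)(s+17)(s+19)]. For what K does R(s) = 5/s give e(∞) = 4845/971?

No free integrators in G(s): this is a type 0 system.
K_p = lim_{s→0} G(s) = K / (3·17·19) = (1/969)·K.
e_ss = 5/(1 + K_p) = 4845/971 ⇒ 1 + (1/969)·K = 971/969 ⇒ K = 2.

2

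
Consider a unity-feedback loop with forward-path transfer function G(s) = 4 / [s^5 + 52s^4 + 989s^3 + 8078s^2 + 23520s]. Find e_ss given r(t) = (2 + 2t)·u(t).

Lowest-order denominator term is 23520s, so the open loop has 1 pole at the origin → type 1 system. Treating each term separately:
  • 2: tracked with zero error.
  • 2t: e_ss = 2/K_v with K_v=1/5880 → 11760.
Total e_ss = 11760.

11760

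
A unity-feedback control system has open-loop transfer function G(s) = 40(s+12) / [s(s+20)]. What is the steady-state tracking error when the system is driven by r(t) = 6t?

System type = 1 (one pole at s=0).
K_v = lim_{s→0} s·G(s) = 40·12 / (20) = 24.
e_ss = 6/K_v = 6/24 = 0.25.

0.25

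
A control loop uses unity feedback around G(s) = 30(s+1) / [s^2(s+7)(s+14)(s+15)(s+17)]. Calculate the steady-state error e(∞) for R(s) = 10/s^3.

8330

System type = 2 (two poles at s=0).
K_a = lim_{s→0} s^2·G(s) = 30·1 / (7·14·15·17) = 1/833.
r(t) = 5t^2 gives R(s) = 10/s^3.
e_ss = 10/K_a = 10/(1/833) = 8330.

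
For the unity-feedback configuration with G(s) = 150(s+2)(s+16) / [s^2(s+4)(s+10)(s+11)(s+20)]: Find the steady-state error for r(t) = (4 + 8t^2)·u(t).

The open loop has two poles at the origin → type 2 system. Taking each input component in turn:
  • 4: tracked with zero error.
  • 8t^2: e_ss = 16/K_a with K_a=6/11 → 88/3.
Total e_ss = 88/3.

88/3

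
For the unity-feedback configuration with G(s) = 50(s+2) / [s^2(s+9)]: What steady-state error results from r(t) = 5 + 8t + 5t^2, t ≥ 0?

0.9

Two free integrators in G(s): this is a type 2 system. Taking each input component in turn:
  • 5: tracked with zero error.
  • 8t: tracked with zero error.
  • 5t^2: e_ss = 10/K_a with K_a=100/9 → 0.9.
Total e_ss = 0.9.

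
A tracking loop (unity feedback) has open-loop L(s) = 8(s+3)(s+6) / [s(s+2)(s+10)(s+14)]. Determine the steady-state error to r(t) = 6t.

System type = 1 (one pole at s=0).
K_v = lim_{s→0} s·L(s) = 8·3·6 / (2·10·14) = 18/35.
e_ss = 6/K_v = 6/(18/35) = 35/3.

35/3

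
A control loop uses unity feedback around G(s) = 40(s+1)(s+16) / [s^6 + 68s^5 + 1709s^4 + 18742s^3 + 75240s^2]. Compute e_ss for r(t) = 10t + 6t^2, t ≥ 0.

The denominator has no term below 75240s^2 — 2 poles at s=0, type 2. Taking each input component in turn:
  • 10t: tracked with zero error.
  • 6t^2: e_ss = 12/K_a with K_a=16/1881 → 1410.75.
Total e_ss = 1410.75.

1410.75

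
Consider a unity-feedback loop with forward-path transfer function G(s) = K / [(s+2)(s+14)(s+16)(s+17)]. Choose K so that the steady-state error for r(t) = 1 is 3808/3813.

No free integrators in G(s): this is a type 0 system.
K_p = lim_{s→0} G(s) = K / (2·14·16·17) = (1/7616)·K.
e_ss = 1/(1 + K_p) = 3808/3813 ⇒ 1 + (1/7616)·K = 3813/3808 ⇒ K = 10.

10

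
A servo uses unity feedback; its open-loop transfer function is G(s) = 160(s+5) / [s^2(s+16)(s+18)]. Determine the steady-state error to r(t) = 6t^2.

The open loop has two poles at the origin → type 2 system.
K_a = lim_{s→0} s^2·G(s) = 160·5 / (16·18) = 25/9.
r(t) = 6t^2 gives R(s) = 12/s^3.
e_ss = 12/K_a = 12/(25/9) = 4.32.

4.32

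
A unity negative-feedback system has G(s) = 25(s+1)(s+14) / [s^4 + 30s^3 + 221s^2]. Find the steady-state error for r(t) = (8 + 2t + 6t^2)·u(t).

1326/175

Lowest-order denominator term is 221s^2, so the open loop has 2 poles at the origin → type 2 system. Treating each term separately:
  • 8: tracked with zero error.
  • 2t: tracked with zero error.
  • 6t^2: e_ss = 12/K_a with K_a=350/221 → 1326/175.
Total e_ss = 1326/175.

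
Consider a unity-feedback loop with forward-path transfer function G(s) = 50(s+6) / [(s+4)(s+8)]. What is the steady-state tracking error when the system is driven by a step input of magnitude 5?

40/83

System type = 0 (no poles at s=0).
K_p = lim_{s→0} G(s) = 50·6 / (4·8) = 9.375.
e_ss = 5/(1 + K_p) = 5/10.375 = 40/83.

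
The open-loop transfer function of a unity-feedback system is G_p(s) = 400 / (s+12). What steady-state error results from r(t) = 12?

36/103

The open loop has no poles at the origin → type 0 system.
K_p = lim_{s→0} G_p(s) = 400 / (12) = 100/3.
e_ss = 12/(1 + K_p) = 12/(103/3) = 36/103.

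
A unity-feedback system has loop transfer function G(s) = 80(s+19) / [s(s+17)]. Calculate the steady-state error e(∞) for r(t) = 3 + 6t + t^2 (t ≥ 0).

The open loop has one pole at the origin → type 1 system. Taking each input component in turn:
  • 3: tracked with zero error.
  • 6t: e_ss = 6/K_v with K_v=1520/17 → 51/760.
  • t^2: a type-1 system cannot track it, e_ss → ∞.
The unbounded component dominates.

infinity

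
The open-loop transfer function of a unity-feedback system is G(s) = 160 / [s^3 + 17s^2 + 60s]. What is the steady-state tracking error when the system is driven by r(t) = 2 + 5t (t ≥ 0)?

1.875

Factoring s from the denominator leaves a polynomial with constant term 60, so the system is type 1. Treating each term separately:
  • 2: tracked with zero error.
  • 5t: e_ss = 5/K_v with K_v=8/3 → 1.875.
Total e_ss = 1.875.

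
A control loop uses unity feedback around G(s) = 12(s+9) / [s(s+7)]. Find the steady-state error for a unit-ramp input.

The open loop has one pole at the origin → type 1 system.
K_v = lim_{s→0} s·G(s) = 12·9 / (7) = 108/7.
e_ss = 1/K_v = 1/(108/7) = 7/108.

7/108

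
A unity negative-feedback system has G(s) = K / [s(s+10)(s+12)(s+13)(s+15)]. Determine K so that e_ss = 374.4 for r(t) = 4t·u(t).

250

System type = 1 (one pole at s=0).
K_v = lim_{s→0} s·G(s) = K / (10·12·13·15) = (1/23400)·K.
e_ss = 4/K_v = 374.4 ⇒ K_v = 5/468 ⇒ K = (5/468)/(1/23400) = 250.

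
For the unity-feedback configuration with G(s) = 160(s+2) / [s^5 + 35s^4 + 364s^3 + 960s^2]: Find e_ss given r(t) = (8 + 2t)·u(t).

0

Lowest-order denominator term is 960s^2, so the open loop has 2 poles at the origin → type 2 system. Treating each term separately:
  • 8: tracked with zero error.
  • 2t: tracked with zero error.
Total e_ss = 0.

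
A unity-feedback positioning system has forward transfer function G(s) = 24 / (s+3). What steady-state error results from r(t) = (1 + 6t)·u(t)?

No free integrators in G(s): this is a type 0 system. Taking each input component in turn:
  • 1: e_ss = 1/(1+K_p) with K_p=8 → 1/9.
  • 6t: a type-0 system cannot track it, e_ss → ∞.
The unbounded component dominates.

infinity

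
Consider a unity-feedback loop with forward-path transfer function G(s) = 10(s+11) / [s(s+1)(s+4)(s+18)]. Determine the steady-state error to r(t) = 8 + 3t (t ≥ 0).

The open loop has one pole at the origin → type 1 system. Taking each input component in turn:
  • 8: tracked with zero error.
  • 3t: e_ss = 3/K_v with K_v=55/36 → 108/55.
Total e_ss = 108/55.

108/55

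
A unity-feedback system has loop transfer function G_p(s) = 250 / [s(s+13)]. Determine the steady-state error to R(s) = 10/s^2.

G_p(s) has one factor of s in the denominator, so the system is type 1.
K_v = lim_{s→0} s·G_p(s) = 250 / (13) = 250/13.
e_ss = 10/K_v = 10/(250/13) = 0.52.

0.52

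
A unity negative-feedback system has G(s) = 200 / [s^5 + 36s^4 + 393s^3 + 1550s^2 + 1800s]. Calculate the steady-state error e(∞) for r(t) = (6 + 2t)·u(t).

18

The denominator has no term below 1800s — 1 pole at s=0, type 1. Treating each term separately:
  • 6: tracked with zero error.
  • 2t: e_ss = 2/K_v with K_v=1/9 → 18.
Total e_ss = 18.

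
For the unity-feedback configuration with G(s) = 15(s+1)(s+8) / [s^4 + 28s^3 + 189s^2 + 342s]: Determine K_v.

Lowest-order denominator term is 342s, so the open loop has 1 pole at the origin → type 1 system.
K_v = lim_{s→0} s·G(s) = 15·1·8 / 342 = 20/57.

20/57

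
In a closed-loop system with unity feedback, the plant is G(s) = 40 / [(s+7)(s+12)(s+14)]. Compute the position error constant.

5/147

G(s) has no factors of s in the denominator, so the system is type 0.
K_p = lim_{s→0} G(s) = 40 / (7·12·14) = 5/147.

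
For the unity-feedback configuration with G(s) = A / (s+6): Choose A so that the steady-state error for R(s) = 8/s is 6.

2

System type = 0 (no poles at s=0).
K_p = lim_{s→0} G(s) = A / (6) = (1/6)·A.
e_ss = 8/(1 + K_p) = 6 ⇒ 1 + (1/6)·A = 4/3 ⇒ A = 2.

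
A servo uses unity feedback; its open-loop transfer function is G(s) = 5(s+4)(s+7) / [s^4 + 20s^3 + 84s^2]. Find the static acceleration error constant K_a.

5/3

Lowest-order denominator term is 84s^2, so the open loop has 2 poles at the origin → type 2 system.
K_a = lim_{s→0} s^2·G(s) = 5·4·7 / 84 = 5/3.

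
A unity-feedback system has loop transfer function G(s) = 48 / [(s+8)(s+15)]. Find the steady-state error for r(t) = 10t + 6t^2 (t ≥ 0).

The open loop has no poles at the origin → type 0 system. By superposition:
  • 10t: a type-0 system cannot track it, e_ss → ∞.
  • 6t^2: a type-0 system cannot track it, e_ss → ∞.
The unbounded component dominates.

infinity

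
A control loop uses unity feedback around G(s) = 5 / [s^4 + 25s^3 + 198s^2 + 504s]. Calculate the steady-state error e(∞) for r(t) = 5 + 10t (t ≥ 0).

Factoring s from the denominator leaves a polynomial with constant term 504, so the system is type 1. By superposition:
  • 5: tracked with zero error.
  • 10t: e_ss = 10/K_v with K_v=5/504 → 1008.
Total e_ss = 1008.

1008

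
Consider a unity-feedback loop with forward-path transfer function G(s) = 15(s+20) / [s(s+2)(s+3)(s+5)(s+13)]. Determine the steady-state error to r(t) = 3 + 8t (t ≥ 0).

10.4

One free integrator in G(s): this is a type 1 system. Treating each term separately:
  • 3: tracked with zero error.
  • 8t: e_ss = 8/K_v with K_v=10/13 → 10.4.
Total e_ss = 10.4.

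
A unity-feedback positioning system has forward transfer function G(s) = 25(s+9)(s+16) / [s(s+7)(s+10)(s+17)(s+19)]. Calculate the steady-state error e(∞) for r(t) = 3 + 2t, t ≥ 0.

The open loop has one pole at the origin → type 1 system. Treating each term separately:
  • 3: tracked with zero error.
  • 2t: e_ss = 2/K_v with K_v=360/2261 → 2261/180.
Total e_ss = 2261/180.

2261/180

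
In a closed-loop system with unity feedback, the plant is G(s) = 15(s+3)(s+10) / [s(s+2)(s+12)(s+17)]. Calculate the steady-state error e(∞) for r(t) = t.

System type = 1 (one pole at s=0).
K_v = lim_{s→0} s·G(s) = 15·3·10 / (2·12·17) = 75/68.
e_ss = 1/K_v = 1/(75/68) = 68/75.

68/75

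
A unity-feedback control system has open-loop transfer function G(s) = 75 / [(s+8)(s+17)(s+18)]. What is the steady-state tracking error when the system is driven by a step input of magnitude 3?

2448/841

System type = 0 (no poles at s=0).
K_p = lim_{s→0} G(s) = 75 / (8·17·18) = 25/816.
e_ss = 3/(1 + K_p) = 3/(841/816) = 2448/841.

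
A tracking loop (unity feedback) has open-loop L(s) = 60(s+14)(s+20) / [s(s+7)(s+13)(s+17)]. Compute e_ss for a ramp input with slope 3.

System type = 1 (one pole at s=0).
K_v = lim_{s→0} s·L(s) = 60·14·20 / (7·13·17) = 2400/221.
e_ss = 3/K_v = 3/(2400/221) = 221/800.

221/800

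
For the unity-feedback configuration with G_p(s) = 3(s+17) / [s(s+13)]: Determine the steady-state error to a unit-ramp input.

13/51

System type = 1 (one pole at s=0).
K_v = lim_{s→0} s·G_p(s) = 3·17 / (13) = 51/13.
e_ss = 1/K_v = 1/(51/13) = 13/51.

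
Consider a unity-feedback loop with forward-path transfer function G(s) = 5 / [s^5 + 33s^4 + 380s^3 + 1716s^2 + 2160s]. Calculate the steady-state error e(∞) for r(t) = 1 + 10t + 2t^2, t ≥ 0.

Factoring s from the denominator leaves a polynomial with constant term 2160, so the system is type 1. Taking each input component in turn:
  • 1: tracked with zero error.
  • 10t: e_ss = 10/K_v with K_v=1/432 → 4320.
  • 2t^2: a type-1 system cannot track it, e_ss → ∞.
The unbounded component dominates.

infinity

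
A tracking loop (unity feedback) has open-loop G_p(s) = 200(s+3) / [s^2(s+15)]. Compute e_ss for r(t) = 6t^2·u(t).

0.3

Two free integrators in G_p(s): this is a type 2 system.
K_a = lim_{s→0} s^2·G_p(s) = 200·3 / (15) = 40.
r(t) = 6t^2 gives R(s) = 12/s^3.
e_ss = 12/K_a = 12/40 = 0.3.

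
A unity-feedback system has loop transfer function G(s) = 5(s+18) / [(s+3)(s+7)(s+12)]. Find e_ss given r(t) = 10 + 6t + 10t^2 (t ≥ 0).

System type = 0 (no poles at s=0). Taking each input component in turn:
  • 10: e_ss = 10/(1+K_p) with K_p=5/14 → 140/19.
  • 6t: a type-0 system cannot track it, e_ss → ∞.
  • 10t^2: a type-0 system cannot track it, e_ss → ∞.
The unbounded component dominates.

infinity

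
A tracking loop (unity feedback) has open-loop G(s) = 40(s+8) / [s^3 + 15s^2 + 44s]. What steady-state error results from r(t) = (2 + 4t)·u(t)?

0.55

Lowest-order denominator term is 44s, so the open loop has 1 pole at the origin → type 1 system. Taking each input component in turn:
  • 2: tracked with zero error.
  • 4t: e_ss = 4/K_v with K_v=80/11 → 0.55.
Total e_ss = 0.55.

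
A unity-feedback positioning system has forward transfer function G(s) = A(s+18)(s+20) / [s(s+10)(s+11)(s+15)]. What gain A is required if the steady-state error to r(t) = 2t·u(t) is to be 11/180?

One free integrator in G(s): this is a type 1 system.
K_v = lim_{s→0} s·G(s) = A·18·20 / (10·11·15) = (12/55)·A.
e_ss = 2/K_v = 11/180 ⇒ K_v = 360/11 ⇒ A = (360/11)/(12/55) = 150.

150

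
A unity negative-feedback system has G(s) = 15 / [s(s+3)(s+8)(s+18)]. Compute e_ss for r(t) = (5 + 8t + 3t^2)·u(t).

infinity

System type = 1 (one pole at s=0). By superposition:
  • 5: tracked with zero error.
  • 8t: e_ss = 8/K_v with K_v=5/144 → 230.4.
  • 3t^2: a type-1 system cannot track it, e_ss → ∞.
The unbounded component dominates.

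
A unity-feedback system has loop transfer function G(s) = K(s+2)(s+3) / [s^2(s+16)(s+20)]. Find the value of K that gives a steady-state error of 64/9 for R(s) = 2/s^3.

Two free integrators in G(s): this is a type 2 system.
K_a = lim_{s→0} s^2·G(s) = K·2·3 / (16·20) = (3/160)·K.
e_ss = 2/K_a = 64/9 ⇒ K_a = 9/32 ⇒ K = (9/32)/(3/160) = 15.

15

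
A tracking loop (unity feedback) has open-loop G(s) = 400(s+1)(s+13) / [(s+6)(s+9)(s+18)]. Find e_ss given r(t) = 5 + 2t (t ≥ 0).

infinity

System type = 0 (no poles at s=0). Treating each term separately:
  • 5: e_ss = 5/(1+K_p) with K_p=1300/243 → 1215/1543.
  • 2t: a type-0 system cannot track it, e_ss → ∞.
The unbounded component dominates.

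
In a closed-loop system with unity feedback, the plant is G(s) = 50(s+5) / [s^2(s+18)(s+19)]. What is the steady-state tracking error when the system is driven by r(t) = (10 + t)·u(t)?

The open loop has two poles at the origin → type 2 system. Taking each input component in turn:
  • 10: tracked with zero error.
  • t: tracked with zero error.
Total e_ss = 0.

0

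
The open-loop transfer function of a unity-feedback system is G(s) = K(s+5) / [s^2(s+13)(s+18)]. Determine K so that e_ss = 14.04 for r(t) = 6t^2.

40

G(s) has two factors of s in the denominator, so the system is type 2.
K_a = lim_{s→0} s^2·G(s) = K·5 / (13·18) = (5/234)·K.
e_ss = 12/K_a = 14.04 ⇒ K_a = 100/117 ⇒ K = (100/117)/(5/234) = 40.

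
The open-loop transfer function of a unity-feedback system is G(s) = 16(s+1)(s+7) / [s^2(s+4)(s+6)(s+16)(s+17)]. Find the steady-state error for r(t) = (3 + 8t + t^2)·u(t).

Two free integrators in G(s): this is a type 2 system. By superposition:
  • 3: tracked with zero error.
  • 8t: tracked with zero error.
  • t^2: e_ss = 2/K_a with K_a=7/408 → 816/7.
Total e_ss = 816/7.

816/7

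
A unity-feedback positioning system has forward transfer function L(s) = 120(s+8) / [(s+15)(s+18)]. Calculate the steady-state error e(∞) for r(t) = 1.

L(s) has no factors of s in the denominator, so the system is type 0.
K_p = lim_{s→0} L(s) = 120·8 / (15·18) = 32/9.
e_ss = 1/(1 + K_p) = 1/(41/9) = 9/41.

9/41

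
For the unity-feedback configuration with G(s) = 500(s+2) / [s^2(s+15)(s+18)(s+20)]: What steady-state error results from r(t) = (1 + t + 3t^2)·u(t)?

System type = 2 (two poles at s=0). By superposition:
  • 1: tracked with zero error.
  • t: tracked with zero error.
  • 3t^2: e_ss = 6/K_a with K_a=5/27 → 32.4.
Total e_ss = 32.4.

32.4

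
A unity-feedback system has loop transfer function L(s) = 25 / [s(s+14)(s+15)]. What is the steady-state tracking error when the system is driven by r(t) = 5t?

System type = 1 (one pole at s=0).
K_v = lim_{s→0} s·L(s) = 25 / (14·15) = 5/42.
e_ss = 5/K_v = 5/(5/42) = 42.

42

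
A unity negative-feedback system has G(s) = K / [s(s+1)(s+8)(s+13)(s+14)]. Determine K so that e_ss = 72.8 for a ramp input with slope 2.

40

System type = 1 (one pole at s=0).
K_v = lim_{s→0} s·G(s) = K / (1·8·13·14) = (1/1456)·K.
e_ss = 2/K_v = 72.8 ⇒ K_v = 5/182 ⇒ K = (5/182)/(1/1456) = 40.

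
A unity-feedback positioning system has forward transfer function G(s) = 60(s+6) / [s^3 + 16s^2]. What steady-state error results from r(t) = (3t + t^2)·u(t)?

Lowest-order denominator term is 16s^2, so the open loop has 2 poles at the origin → type 2 system. By superposition:
  • 3t: tracked with zero error.
  • t^2: e_ss = 2/K_a with K_a=22.5 → 4/45.
Total e_ss = 4/45.

4/45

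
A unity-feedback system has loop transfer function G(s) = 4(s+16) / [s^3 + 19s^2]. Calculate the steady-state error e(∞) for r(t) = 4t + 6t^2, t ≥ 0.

3.5625

The denominator has no term below 19s^2 — 2 poles at s=0, type 2. Taking each input component in turn:
  • 4t: tracked with zero error.
  • 6t^2: e_ss = 12/K_a with K_a=64/19 → 3.5625.
Total e_ss = 3.5625.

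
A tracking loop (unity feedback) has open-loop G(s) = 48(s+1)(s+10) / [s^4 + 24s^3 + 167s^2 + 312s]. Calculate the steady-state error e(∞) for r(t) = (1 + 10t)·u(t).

Lowest-order denominator term is 312s, so the open loop has 1 pole at the origin → type 1 system. Treating each term separately:
  • 1: tracked with zero error.
  • 10t: e_ss = 10/K_v with K_v=20/13 → 6.5.
Total e_ss = 6.5.

6.5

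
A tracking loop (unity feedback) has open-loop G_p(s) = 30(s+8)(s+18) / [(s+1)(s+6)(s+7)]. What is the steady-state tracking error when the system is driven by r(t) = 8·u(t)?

56/727

No free integrators in G_p(s): this is a type 0 system.
K_p = lim_{s→0} G_p(s) = 30·8·18 / (1·6·7) = 720/7.
e_ss = 8/(1 + K_p) = 8/(727/7) = 56/727.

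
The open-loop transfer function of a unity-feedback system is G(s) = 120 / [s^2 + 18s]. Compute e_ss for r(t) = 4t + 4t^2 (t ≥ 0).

infinity

Lowest-order denominator term is 18s, so the open loop has 1 pole at the origin → type 1 system. Treating each term separately:
  • 4t: e_ss = 4/K_v with K_v=20/3 → 0.6.
  • 4t^2: a type-1 system cannot track it, e_ss → ∞.
The unbounded component dominates.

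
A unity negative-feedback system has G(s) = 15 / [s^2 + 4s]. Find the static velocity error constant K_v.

3.75

Factoring s from the denominator leaves a polynomial with constant term 4, so the system is type 1.
K_v = lim_{s→0} s·G(s) = 15 / 4 = 3.75.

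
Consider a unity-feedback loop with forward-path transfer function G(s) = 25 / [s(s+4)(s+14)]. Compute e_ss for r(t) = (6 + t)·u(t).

The open loop has one pole at the origin → type 1 system. Taking each input component in turn:
  • 6: tracked with zero error.
  • t: e_ss = 1/K_v with K_v=25/56 → 2.24.
Total e_ss = 2.24.

2.24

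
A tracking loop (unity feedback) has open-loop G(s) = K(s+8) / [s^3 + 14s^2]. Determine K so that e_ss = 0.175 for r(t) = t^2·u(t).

20

Factoring s^2 from the denominator leaves a polynomial with constant term 14, so the system is type 2.
K_a = lim_{s→0} s^2·G(s) = K·8 / 14 = (4/7)·K.
e_ss = 2/K_a = 0.175 ⇒ K_a = 80/7 ⇒ K = (80/7)/(4/7) = 20.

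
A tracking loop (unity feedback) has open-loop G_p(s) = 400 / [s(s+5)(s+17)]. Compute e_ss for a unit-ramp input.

0.2125

The open loop has one pole at the origin → type 1 system.
K_v = lim_{s→0} s·G_p(s) = 400 / (5·17) = 80/17.
e_ss = 1/K_v = 1/(80/17) = 0.2125.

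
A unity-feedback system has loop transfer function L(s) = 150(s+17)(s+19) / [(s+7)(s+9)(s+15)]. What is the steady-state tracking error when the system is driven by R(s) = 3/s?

189/3293

System type = 0 (no poles at s=0).
K_p = lim_{s→0} L(s) = 150·17·19 / (7·9·15) = 3230/63.
e_ss = 3/(1 + K_p) = 3/(3293/63) = 189/3293.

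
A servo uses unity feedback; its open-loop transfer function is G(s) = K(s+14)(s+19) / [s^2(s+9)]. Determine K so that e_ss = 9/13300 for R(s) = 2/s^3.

100

System type = 2 (two poles at s=0).
K_a = lim_{s→0} s^2·G(s) = K·14·19 / (9) = (266/9)·K.
e_ss = 2/K_a = 9/13300 ⇒ K_a = 26600/9 ⇒ K = (26600/9)/(266/9) = 100.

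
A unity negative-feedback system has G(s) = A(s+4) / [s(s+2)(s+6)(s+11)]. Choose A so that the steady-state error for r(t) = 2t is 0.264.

250

G(s) has one factor of s in the denominator, so the system is type 1.
K_v = lim_{s→0} s·G(s) = A·4 / (2·6·11) = (1/33)·A.
e_ss = 2/K_v = 0.264 ⇒ K_v = 250/33 ⇒ A = (250/33)/(1/33) = 250.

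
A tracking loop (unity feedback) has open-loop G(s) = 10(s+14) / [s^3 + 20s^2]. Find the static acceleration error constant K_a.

7

Lowest-order denominator term is 20s^2, so the open loop has 2 poles at the origin → type 2 system.
K_a = lim_{s→0} s^2·G(s) = 10·14 / 20 = 7.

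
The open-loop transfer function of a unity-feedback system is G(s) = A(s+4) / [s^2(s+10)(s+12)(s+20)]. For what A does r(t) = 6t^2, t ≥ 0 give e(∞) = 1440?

System type = 2 (two poles at s=0).
K_a = lim_{s→0} s^2·G(s) = A·4 / (10·12·20) = (1/600)·A.
e_ss = 12/K_a = 1440 ⇒ K_a = 1/120 ⇒ A = (1/120)/(1/600) = 5.

5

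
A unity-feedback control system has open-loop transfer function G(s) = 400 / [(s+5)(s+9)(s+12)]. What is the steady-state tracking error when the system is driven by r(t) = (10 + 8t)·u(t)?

No free integrators in G(s): this is a type 0 system. Treating each term separately:
  • 10: e_ss = 10/(1+K_p) with K_p=20/27 → 270/47.
  • 8t: a type-0 system cannot track it, e_ss → ∞.
The unbounded component dominates.

infinity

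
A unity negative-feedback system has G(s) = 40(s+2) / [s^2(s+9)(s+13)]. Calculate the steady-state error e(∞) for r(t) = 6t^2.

17.55

G(s) has two factors of s in the denominator, so the system is type 2.
K_a = lim_{s→0} s^2·G(s) = 40·2 / (9·13) = 80/117.
r(t) = 6t^2 gives R(s) = 12/s^3.
e_ss = 12/K_a = 12/(80/117) = 17.55.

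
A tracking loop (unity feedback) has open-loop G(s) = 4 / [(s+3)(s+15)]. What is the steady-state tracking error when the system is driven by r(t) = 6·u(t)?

270/49

System type = 0 (no poles at s=0).
K_p = lim_{s→0} G(s) = 4 / (3·15) = 4/45.
e_ss = 6/(1 + K_p) = 6/(49/45) = 270/49.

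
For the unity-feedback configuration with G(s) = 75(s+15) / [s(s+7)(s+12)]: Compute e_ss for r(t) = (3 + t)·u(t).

G(s) has one factor of s in the denominator, so the system is type 1. By superposition:
  • 3: tracked with zero error.
  • t: e_ss = 1/K_v with K_v=375/28 → 28/375.
Total e_ss = 28/375.

28/375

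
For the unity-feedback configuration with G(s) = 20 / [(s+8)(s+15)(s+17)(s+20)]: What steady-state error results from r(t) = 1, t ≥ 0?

The open loop has no poles at the origin → type 0 system.
K_p = lim_{s→0} G(s) = 20 / (8·15·17·20) = 1/2040.
e_ss = 1/(1 + K_p) = 1/(2041/2040) = 2040/2041.

2040/2041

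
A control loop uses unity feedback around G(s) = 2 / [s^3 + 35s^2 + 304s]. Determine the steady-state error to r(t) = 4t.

Factoring s from the denominator leaves a polynomial with constant term 304, so the system is type 1.
K_v = lim_{s→0} s·G(s) = 2 / 304 = 1/152.
e_ss = 4/K_v = 4/(1/152) = 608.

608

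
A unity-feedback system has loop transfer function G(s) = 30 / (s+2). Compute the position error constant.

The open loop has no poles at the origin → type 0 system.
K_p = lim_{s→0} G(s) = 30 / (2) = 15.

15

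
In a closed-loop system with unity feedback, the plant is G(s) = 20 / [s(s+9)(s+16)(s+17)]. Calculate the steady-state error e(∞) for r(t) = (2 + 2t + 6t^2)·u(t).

One free integrator in G(s): this is a type 1 system. By superposition:
  • 2: tracked with zero error.
  • 2t: e_ss = 2/K_v with K_v=5/612 → 244.8.
  • 6t^2: a type-1 system cannot track it, e_ss → ∞.
The unbounded component dominates.

infinity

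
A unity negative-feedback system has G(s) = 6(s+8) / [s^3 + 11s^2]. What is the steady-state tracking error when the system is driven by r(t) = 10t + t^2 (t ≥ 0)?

The denominator has no term below 11s^2 — 2 poles at s=0, type 2. By superposition:
  • 10t: tracked with zero error.
  • t^2: e_ss = 2/K_a with K_a=48/11 → 11/24.
Total e_ss = 11/24.

11/24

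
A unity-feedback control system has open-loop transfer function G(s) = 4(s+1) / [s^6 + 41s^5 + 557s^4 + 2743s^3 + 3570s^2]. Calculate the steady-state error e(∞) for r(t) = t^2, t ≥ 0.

1785

Lowest-order denominator term is 3570s^2, so the open loop has 2 poles at the origin → type 2 system.
K_a = lim_{s→0} s^2·G(s) = 4·1 / 3570 = 2/1785.
r(t) = t^2 gives R(s) = 2/s^3.
e_ss = 2/K_a = 2/(2/1785) = 1785.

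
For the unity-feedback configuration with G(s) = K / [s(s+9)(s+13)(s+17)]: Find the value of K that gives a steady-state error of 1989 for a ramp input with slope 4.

The open loop has one pole at the origin → type 1 system.
K_v = lim_{s→0} s·G(s) = K / (9·13·17) = (1/1989)·K.
e_ss = 4/K_v = 1989 ⇒ K_v = 4/1989 ⇒ K = (4/1989)/(1/1989) = 4.

4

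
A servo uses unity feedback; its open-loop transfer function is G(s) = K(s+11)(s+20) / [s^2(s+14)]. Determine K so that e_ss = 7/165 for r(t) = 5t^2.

The open loop has two poles at the origin → type 2 system.
K_a = lim_{s→0} s^2·G(s) = K·11·20 / (14) = (110/7)·K.
e_ss = 10/K_a = 7/165 ⇒ K_a = 1650/7 ⇒ K = (1650/7)/(110/7) = 15.

15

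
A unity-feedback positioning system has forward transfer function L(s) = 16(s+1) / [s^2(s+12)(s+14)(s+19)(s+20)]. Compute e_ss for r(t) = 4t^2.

31920

System type = 2 (two poles at s=0).
K_a = lim_{s→0} s^2·L(s) = 16·1 / (12·14·19·20) = 1/3990.
r(t) = 4t^2 gives R(s) = 8/s^3.
e_ss = 8/K_a = 8/(1/3990) = 31920.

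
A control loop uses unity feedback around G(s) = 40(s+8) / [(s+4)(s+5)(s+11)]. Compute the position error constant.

16/11

No free integrators in G(s): this is a type 0 system.
K_p = lim_{s→0} G(s) = 40·8 / (4·5·11) = 16/11.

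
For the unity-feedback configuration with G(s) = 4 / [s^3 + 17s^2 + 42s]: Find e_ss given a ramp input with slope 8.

Lowest-order denominator term is 42s, so the open loop has 1 pole at the origin → type 1 system.
K_v = lim_{s→0} s·G(s) = 4 / 42 = 2/21.
e_ss = 8/K_v = 8/(2/21) = 84.

84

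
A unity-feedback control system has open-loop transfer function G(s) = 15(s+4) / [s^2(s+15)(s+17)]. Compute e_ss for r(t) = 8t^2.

68

System type = 2 (two poles at s=0).
K_a = lim_{s→0} s^2·G(s) = 15·4 / (15·17) = 4/17.
r(t) = 8t^2 gives R(s) = 16/s^3.
e_ss = 16/K_a = 16/(4/17) = 68.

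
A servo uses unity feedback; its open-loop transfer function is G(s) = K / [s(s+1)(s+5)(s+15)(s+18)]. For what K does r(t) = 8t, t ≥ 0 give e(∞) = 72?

The open loop has one pole at the origin → type 1 system.
K_v = lim_{s→0} s·G(s) = K / (1·5·15·18) = (1/1350)·K.
e_ss = 8/K_v = 72 ⇒ K_v = 1/9 ⇒ K = (1/9)/(1/1350) = 150.

150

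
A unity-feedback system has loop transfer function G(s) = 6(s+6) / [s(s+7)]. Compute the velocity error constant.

36/7

G(s) has one factor of s in the denominator, so the system is type 1.
K_v = lim_{s→0} s·G(s) = 6·6 / (7) = 36/7.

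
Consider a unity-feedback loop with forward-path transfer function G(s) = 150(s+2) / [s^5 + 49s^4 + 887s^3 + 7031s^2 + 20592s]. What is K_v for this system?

The denominator has no term below 20592s — 1 pole at s=0, type 1.
K_v = lim_{s→0} s·G(s) = 150·2 / 20592 = 25/1716.

25/1716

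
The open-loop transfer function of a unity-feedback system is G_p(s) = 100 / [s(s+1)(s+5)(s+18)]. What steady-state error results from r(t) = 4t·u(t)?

3.6

The open loop has one pole at the origin → type 1 system.
K_v = lim_{s→0} s·G_p(s) = 100 / (1·5·18) = 10/9.
e_ss = 4/K_v = 4/(10/9) = 3.6.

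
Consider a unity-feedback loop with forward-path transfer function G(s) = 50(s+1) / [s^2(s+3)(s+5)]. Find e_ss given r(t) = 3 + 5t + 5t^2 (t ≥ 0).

3

G(s) has two factors of s in the denominator, so the system is type 2. By superposition:
  • 3: tracked with zero error.
  • 5t: tracked with zero error.
  • 5t^2: e_ss = 10/K_a with K_a=10/3 → 3.
Total e_ss = 3.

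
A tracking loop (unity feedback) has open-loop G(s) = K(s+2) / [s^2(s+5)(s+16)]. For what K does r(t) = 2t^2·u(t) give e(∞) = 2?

80

The open loop has two poles at the origin → type 2 system.
K_a = lim_{s→0} s^2·G(s) = K·2 / (5·16) = 0.025·K.
e_ss = 4/K_a = 2 ⇒ K_a = 2 ⇒ K = 2/0.025 = 80.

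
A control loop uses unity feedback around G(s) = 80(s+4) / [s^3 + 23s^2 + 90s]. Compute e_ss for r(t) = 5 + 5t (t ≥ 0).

Factoring s from the denominator leaves a polynomial with constant term 90, so the system is type 1. Taking each input component in turn:
  • 5: tracked with zero error.
  • 5t: e_ss = 5/K_v with K_v=32/9 → 45/32.
Total e_ss = 45/32.

45/32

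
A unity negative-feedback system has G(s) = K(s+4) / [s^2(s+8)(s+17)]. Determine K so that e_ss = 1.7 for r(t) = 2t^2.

The open loop has two poles at the origin → type 2 system.
K_a = lim_{s→0} s^2·G(s) = K·4 / (8·17) = (1/34)·K.
e_ss = 4/K_a = 1.7 ⇒ K_a = 40/17 ⇒ K = (40/17)/(1/34) = 80.

80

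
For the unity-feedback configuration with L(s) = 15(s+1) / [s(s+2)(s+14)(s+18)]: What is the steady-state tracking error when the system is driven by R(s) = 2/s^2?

The open loop has one pole at the origin → type 1 system.
K_v = lim_{s→0} s·L(s) = 15·1 / (2·14·18) = 5/168.
e_ss = 2/K_v = 2/(5/168) = 67.2.

67.2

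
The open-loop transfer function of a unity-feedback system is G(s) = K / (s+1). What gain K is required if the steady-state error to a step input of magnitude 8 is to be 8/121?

120

The open loop has no poles at the origin → type 0 system.
K_p = lim_{s→0} G(s) = K / (1) = 1·K.
e_ss = 8/(1 + K_p) = 8/121 ⇒ 1 + 1·K = 121 ⇒ K = 120.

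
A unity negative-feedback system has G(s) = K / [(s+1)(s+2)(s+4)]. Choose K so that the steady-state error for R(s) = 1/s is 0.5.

The open loop has no poles at the origin → type 0 system.
K_p = lim_{s→0} G(s) = K / (1·2·4) = 0.125·K.
e_ss = 1/(1 + K_p) = 0.5 ⇒ 1 + 0.125·K = 2 ⇒ K = 8.

8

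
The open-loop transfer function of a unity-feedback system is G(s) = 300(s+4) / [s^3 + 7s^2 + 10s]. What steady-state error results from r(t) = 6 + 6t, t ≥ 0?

Factoring s from the denominator leaves a polynomial with constant term 10, so the system is type 1. Treating each term separately:
  • 6: tracked with zero error.
  • 6t: e_ss = 6/K_v with K_v=120 → 0.05.
Total e_ss = 0.05.

0.05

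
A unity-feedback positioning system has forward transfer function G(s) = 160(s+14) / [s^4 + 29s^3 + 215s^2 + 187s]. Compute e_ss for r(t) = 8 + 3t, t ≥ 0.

561/2240

The denominator has no term below 187s — 1 pole at s=0, type 1. Taking each input component in turn:
  • 8: tracked with zero error.
  • 3t: e_ss = 3/K_v with K_v=2240/187 → 561/2240.
Total e_ss = 561/2240.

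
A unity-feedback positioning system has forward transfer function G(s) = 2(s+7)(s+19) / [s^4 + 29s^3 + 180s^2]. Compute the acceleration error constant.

Factoring s^2 from the denominator leaves a polynomial with constant term 180, so the system is type 2.
K_a = lim_{s→0} s^2·G(s) = 2·7·19 / 180 = 133/90.

133/90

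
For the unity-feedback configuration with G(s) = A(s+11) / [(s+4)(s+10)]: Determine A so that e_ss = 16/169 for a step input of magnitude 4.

150

No free integrators in G(s): this is a type 0 system.
K_p = lim_{s→0} G(s) = A·11 / (4·10) = 0.275·A.
e_ss = 4/(1 + K_p) = 16/169 ⇒ 1 + 0.275·A = 42.25 ⇒ A = 150.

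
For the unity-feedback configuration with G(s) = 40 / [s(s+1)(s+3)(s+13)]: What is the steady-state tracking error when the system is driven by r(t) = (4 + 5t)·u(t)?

One free integrator in G(s): this is a type 1 system. Taking each input component in turn:
  • 4: tracked with zero error.
  • 5t: e_ss = 5/K_v with K_v=40/39 → 4.875.
Total e_ss = 4.875.

4.875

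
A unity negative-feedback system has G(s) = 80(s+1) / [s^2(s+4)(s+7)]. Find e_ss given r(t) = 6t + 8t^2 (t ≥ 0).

System type = 2 (two poles at s=0). Treating each term separately:
  • 6t: tracked with zero error.
  • 8t^2: e_ss = 16/K_a with K_a=20/7 → 5.6.
Total e_ss = 5.6.

5.6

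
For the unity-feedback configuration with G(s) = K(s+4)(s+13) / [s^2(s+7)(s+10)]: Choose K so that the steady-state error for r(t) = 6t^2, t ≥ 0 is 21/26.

Two free integrators in G(s): this is a type 2 system.
K_a = lim_{s→0} s^2·G(s) = K·4·13 / (7·10) = (26/35)·K.
e_ss = 12/K_a = 21/26 ⇒ K_a = 104/7 ⇒ K = (104/7)/(26/35) = 20.

20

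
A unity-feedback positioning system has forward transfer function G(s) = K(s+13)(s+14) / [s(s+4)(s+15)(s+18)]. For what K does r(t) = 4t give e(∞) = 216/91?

10

G(s) has one factor of s in the denominator, so the system is type 1.
K_v = lim_{s→0} s·G(s) = K·13·14 / (4·15·18) = (91/540)·K.
e_ss = 4/K_v = 216/91 ⇒ K_v = 91/54 ⇒ K = (91/54)/(91/540) = 10.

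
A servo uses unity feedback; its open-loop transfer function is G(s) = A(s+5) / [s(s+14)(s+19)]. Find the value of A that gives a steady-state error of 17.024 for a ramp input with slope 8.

25

One free integrator in G(s): this is a type 1 system.
K_v = lim_{s→0} s·G(s) = A·5 / (14·19) = (5/266)·A.
e_ss = 8/K_v = 17.024 ⇒ K_v = 125/266 ⇒ A = (125/266)/(5/266) = 25.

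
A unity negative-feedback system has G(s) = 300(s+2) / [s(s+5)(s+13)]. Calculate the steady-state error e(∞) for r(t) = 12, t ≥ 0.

One free integrator in G(s): this is a type 1 system.
A type-1 system has K_p = ∞, so it tracks a step input with zero steady-state error.

0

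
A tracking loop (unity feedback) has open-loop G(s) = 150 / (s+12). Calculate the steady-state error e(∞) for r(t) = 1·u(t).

2/27

The open loop has no poles at the origin → type 0 system.
K_p = lim_{s→0} G(s) = 150 / (12) = 12.5.
e_ss = 1/(1 + K_p) = 1/13.5 = 2/27.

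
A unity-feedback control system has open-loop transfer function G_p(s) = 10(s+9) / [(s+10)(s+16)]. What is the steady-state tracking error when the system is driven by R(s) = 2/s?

1.28

The open loop has no poles at the origin → type 0 system.
K_p = lim_{s→0} G_p(s) = 10·9 / (10·16) = 0.5625.
e_ss = 2/(1 + K_p) = 2/1.5625 = 1.28.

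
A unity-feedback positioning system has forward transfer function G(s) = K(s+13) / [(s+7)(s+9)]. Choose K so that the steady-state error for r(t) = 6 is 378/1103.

80

The open loop has no poles at the origin → type 0 system.
K_p = lim_{s→0} G(s) = K·13 / (7·9) = (13/63)·K.
e_ss = 6/(1 + K_p) = 378/1103 ⇒ 1 + (13/63)·K = 1103/63 ⇒ K = 80.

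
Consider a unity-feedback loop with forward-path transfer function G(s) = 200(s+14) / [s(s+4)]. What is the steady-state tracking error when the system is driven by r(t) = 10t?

One free integrator in G(s): this is a type 1 system.
K_v = lim_{s→0} s·G(s) = 200·14 / (4) = 700.
e_ss = 10/K_v = 10/700 = 1/70.

1/70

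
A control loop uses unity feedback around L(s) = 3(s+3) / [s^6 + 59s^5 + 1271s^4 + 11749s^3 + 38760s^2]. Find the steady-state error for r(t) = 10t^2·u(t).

The denominator has no term below 38760s^2 — 2 poles at s=0, type 2.
K_a = lim_{s→0} s^2·L(s) = 3·3 / 38760 = 3/12920.
r(t) = 10t^2 gives R(s) = 20/s^3.
e_ss = 20/K_a = 20/(3/12920) = 258400/3.

258400/3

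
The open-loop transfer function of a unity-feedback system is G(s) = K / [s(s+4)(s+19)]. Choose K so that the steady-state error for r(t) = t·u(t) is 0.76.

One free integrator in G(s): this is a type 1 system.
K_v = lim_{s→0} s·G(s) = K / (4·19) = (1/76)·K.
e_ss = 1/K_v = 0.76 ⇒ K_v = 25/19 ⇒ K = (25/19)/(1/76) = 100.

100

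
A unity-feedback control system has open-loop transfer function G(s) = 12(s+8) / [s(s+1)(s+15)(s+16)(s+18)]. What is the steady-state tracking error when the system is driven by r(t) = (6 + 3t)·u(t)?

G(s) has one factor of s in the denominator, so the system is type 1. Treating each term separately:
  • 6: tracked with zero error.
  • 3t: e_ss = 3/K_v with K_v=1/45 → 135.
Total e_ss = 135.

135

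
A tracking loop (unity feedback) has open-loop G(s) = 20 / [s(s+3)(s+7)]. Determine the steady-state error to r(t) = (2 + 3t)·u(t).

3.15

System type = 1 (one pole at s=0). By superposition:
  • 2: tracked with zero error.
  • 3t: e_ss = 3/K_v with K_v=20/21 → 3.15.
Total e_ss = 3.15.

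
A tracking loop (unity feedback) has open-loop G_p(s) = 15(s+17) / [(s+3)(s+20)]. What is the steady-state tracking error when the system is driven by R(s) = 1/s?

4/21

No free integrators in G_p(s): this is a type 0 system.
K_p = lim_{s→0} G_p(s) = 15·17 / (3·20) = 4.25.
e_ss = 1/(1 + K_p) = 1/5.25 = 4/21.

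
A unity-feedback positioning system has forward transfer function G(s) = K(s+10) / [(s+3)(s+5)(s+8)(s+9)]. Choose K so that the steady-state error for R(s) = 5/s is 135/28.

4

No free integrators in G(s): this is a type 0 system.
K_p = lim_{s→0} G(s) = K·10 / (3·5·8·9) = (1/108)·K.
e_ss = 5/(1 + K_p) = 135/28 ⇒ 1 + (1/108)·K = 28/27 ⇒ K = 4.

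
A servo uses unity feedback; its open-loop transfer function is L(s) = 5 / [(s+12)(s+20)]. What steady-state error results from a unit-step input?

L(s) has no factors of s in the denominator, so the system is type 0.
K_p = lim_{s→0} L(s) = 5 / (12·20) = 1/48.
e_ss = 1/(1 + K_p) = 1/(49/48) = 48/49.

48/49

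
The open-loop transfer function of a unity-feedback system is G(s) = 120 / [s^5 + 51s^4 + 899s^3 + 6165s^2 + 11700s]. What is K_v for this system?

2/195

Lowest-order denominator term is 11700s, so the open loop has 1 pole at the origin → type 1 system.
K_v = lim_{s→0} s·G(s) = 120 / 11700 = 2/195.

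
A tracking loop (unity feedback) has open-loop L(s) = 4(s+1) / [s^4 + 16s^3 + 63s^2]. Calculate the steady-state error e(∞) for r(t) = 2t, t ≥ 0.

Factoring s^2 from the denominator leaves a polynomial with constant term 63, so the system is type 2.
K_v = ∞ for a type-2 system; e_ss to a ramp is zero.

0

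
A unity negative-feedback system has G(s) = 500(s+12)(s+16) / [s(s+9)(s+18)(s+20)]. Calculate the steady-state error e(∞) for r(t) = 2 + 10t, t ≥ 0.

0.3375

The open loop has one pole at the origin → type 1 system. Treating each term separately:
  • 2: tracked with zero error.
  • 10t: e_ss = 10/K_v with K_v=800/27 → 0.3375.
Total e_ss = 0.3375.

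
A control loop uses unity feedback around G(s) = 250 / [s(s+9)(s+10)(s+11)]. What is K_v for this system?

G(s) has one factor of s in the denominator, so the system is type 1.
K_v = lim_{s→0} s·G(s) = 250 / (9·10·11) = 25/99.

25/99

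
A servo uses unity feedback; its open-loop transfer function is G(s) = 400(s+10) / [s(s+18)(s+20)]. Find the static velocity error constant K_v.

100/9

System type = 1 (one pole at s=0).
K_v = lim_{s→0} s·G(s) = 400·10 / (18·20) = 100/9.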